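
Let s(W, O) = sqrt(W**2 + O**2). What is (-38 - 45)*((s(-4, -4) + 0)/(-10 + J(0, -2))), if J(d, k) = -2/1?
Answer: 83*sqrt(2)/3 ≈ 39.127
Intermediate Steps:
J(d, k) = -2 (J(d, k) = -2*1 = -2)
s(W, O) = sqrt(O**2 + W**2)
(-38 - 45)*((s(-4, -4) + 0)/(-10 + J(0, -2))) = (-38 - 45)*((sqrt((-4)**2 + (-4)**2) + 0)/(-10 - 2)) = -83*(sqrt(16 + 16) + 0)/(-12) = -83*(sqrt(32) + 0)*(-1)/12 = -83*(4*sqrt(2) + 0)*(-1)/12 = -83*4*sqrt(2)*(-1)/12 = -(-83)*sqrt(2)/3 = 83*sqrt(2)/3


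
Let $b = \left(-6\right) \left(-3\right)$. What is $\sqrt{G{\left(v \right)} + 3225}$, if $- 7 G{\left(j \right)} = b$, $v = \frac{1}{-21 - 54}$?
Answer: $\frac{\sqrt{157899}}{7} \approx 56.766$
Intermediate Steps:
$b = 18$
$v = - \frac{1}{75}$ ($v = \frac{1}{-75} = - \frac{1}{75} \approx -0.013333$)
$G{\left(j \right)} = - \frac{18}{7}$ ($G{\left(j \right)} = \left(- \frac{1}{7}\right) 18 = - \frac{18}{7}$)
$\sqrt{G{\left(v \right)} + 3225} = \sqrt{- \frac{18}{7} + 3225} = \sqrt{\frac{22557}{7}} = \frac{\sqrt{157899}}{7}$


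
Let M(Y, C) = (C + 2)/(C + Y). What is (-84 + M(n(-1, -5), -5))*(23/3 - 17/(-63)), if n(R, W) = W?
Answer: -4650/7 ≈ -664.29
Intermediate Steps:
M(Y, C) = (2 + C)/(C + Y)
(-84 + M(n(-1, -5), -5))*(23/3 - 17/(-63)) = (-84 + (2 - 5)/(-5 - 5))*(23/3 - 17/(-63)) = (-84 - 3/(-10))*(23*(1/3) - 17*(-1/63)) = (-84 - 1/10*(-3))*(23/3 + 17/63) = (-84 + 3/10)*(500/63) = -837/10*500/63 = -4650/7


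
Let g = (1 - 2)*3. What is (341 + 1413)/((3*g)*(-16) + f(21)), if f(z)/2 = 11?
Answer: 877/83 ≈ 10.566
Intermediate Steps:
g = -3 (g = -1*3 = -3)
f(z) = 22 (f(z) = 2*11 = 22)
(341 + 1413)/((3*g)*(-16) + f(21)) = (341 + 1413)/((3*(-3))*(-16) + 22) = 1754/(-9*(-16) + 22) = 1754/(144 + 22) = 1754/166 = 1754*(1/166) = 877/83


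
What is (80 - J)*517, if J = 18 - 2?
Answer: 33088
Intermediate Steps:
J = 16
(80 - J)*517 = (80 - 1*16)*517 = (80 - 16)*517 = 64*517 = 33088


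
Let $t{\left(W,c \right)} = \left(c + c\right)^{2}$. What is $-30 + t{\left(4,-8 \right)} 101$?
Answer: $25826$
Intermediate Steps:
$t{\left(W,c \right)} = 4 c^{2}$ ($t{\left(W,c \right)} = \left(2 c\right)^{2} = 4 c^{2}$)
$-30 + t{\left(4,-8 \right)} 101 = -30 + 4 \left(-8\right)^{2} \cdot 101 = -30 + 4 \cdot 64 \cdot 101 = -30 + 256 \cdot 101 = -30 + 25856 = 25826$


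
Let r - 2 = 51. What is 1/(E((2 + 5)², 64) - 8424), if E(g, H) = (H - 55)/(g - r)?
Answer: -4/33705 ≈ -0.00011868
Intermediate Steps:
r = 53 (r = 2 + 51 = 53)
E(g, H) = (-55 + H)/(-53 + g) (E(g, H) = (H - 55)/(g - 1*53) = (-55 + H)/(g - 53) = (-55 + H)/(-53 + g))
1/(E((2 + 5)², 64) - 8424) = 1/((-55 + 64)/(-53 + (2 + 5)²) - 8424) = 1/(9/(-53 + 7²) - 8424) = 1/(9/(-53 + 49) - 8424) = 1/(9/(-4) - 8424) = 1/(-¼*9 - 8424) = 1/(-9/4 - 8424) = 1/(-33705/4) = -4/33705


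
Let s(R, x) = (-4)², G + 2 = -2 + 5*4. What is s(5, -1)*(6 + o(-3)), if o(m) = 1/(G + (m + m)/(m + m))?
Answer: 1648/17 ≈ 96.941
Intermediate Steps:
G = 16 (G = -2 + (-2 + 5*4) = -2 + (-2 + 20) = -2 + 18 = 16)
o(m) = 1/17 (o(m) = 1/(16 + (m + m)/(m + m)) = 1/(16 + (2*m)/((2*m))) = 1/(16 + (2*m)*(1/(2*m))) = 1/(16 + 1) = 1/17)
s(R, x) = 16
s(5, -1)*(6 + o(-3)) = 16*(6 + 1/17) = 16*(103/17) = 1648/17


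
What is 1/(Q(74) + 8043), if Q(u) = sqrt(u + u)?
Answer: 8043/64689701 - 2*sqrt(37)/64689701 ≈ 0.00012414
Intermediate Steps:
Q(u) = sqrt(2)*sqrt(u) (Q(u) = sqrt(2*u) = sqrt(2)*sqrt(u))
1/(Q(74) + 8043) = 1/(sqrt(2)*sqrt(74) + 8043) = 1/(2*sqrt(37) + 8043) = 1/(8043 + 2*sqrt(37))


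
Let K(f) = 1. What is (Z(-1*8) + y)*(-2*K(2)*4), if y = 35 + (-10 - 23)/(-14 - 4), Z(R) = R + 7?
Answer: -860/3 ≈ -286.67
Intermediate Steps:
Z(R) = 7 + R
y = 221/6 (y = 35 - 33/(-18) = 35 - 33*(-1/18) = 35 + 11/6 = 221/6 ≈ 36.833)
(Z(-1*8) + y)*(-2*K(2)*4) = ((7 - 1*8) + 221/6)*(-2*1*4) = ((7 - 8) + 221/6)*(-2*4) = (-1 + 221/6)*(-8) = (215/6)*(-8) = -860/3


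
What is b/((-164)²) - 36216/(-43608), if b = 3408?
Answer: 2923650/3054377 ≈ 0.95720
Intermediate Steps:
b/((-164)²) - 36216/(-43608) = 3408/((-164)²) - 36216/(-43608) = 3408/26896 - 36216*(-1/43608) = 3408*(1/26896) + 1509/1817 = 213/1681 + 1509/1817 = 2923650/3054377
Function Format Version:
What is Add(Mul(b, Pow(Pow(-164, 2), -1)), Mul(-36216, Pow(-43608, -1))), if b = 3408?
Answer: Rational(2923650, 3054377) ≈ 0.95720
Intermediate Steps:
Add(Mul(b, Pow(Pow(-164, 2), -1)), Mul(-36216, Pow(-43608, -1))) = Add(Mul(3408, Pow(Pow(-164, 2), -1)), Mul(-36216, Pow(-43608, -1))) = Add(Mul(3408, Pow(26896, -1)), Mul(-36216, Rational(-1, 43608))) = Add(Mul(3408, Rational(1, 26896)), Rational(1509, 1817)) = Add(Rational(213, 1681), Rational(1509, 1817)) = Rational(2923650, 3054377)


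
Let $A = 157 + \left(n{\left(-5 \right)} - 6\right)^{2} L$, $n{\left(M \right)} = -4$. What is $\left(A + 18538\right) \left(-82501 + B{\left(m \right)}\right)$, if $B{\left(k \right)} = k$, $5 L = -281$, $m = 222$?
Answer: $-1075797925$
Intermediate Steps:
$L = - \frac{281}{5}$ ($L = \frac{1}{5} \left(-281\right) = - \frac{281}{5} \approx -56.2$)
$A = -5463$ ($A = 157 + \left(-4 - 6\right)^{2} \left(- \frac{281}{5}\right) = 157 + \left(-10\right)^{2} \left(- \frac{281}{5}\right) = 157 + 100 \left(- \frac{281}{5}\right) = 157 - 5620 = -5463$)
$\left(A + 18538\right) \left(-82501 + B{\left(m \right)}\right) = \left(-5463 + 18538\right) \left(-82501 + 222\right) = 13075 \left(-82279\right) = -1075797925$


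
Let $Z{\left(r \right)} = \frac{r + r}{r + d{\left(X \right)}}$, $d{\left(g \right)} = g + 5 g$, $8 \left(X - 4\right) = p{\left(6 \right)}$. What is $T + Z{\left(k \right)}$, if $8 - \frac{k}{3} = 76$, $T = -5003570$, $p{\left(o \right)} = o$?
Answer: $- \frac{585417418}{117} \approx -5.0036 \cdot 10^{6}$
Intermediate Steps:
$X = \frac{19}{4}$ ($X = 4 + \frac{1}{8} \cdot 6 = 4 + \frac{3}{4} = \frac{19}{4} \approx 4.75$)
$d{\left(g \right)} = 6 g$
$k = -204$ ($k = 24 - 228 = -204$)
$Z{\left(r \right)} = \frac{2 r}{\frac{57}{2} + r}$ ($Z{\left(r \right)} = \frac{r + r}{r + 6 \cdot \frac{19}{4}} = \frac{2 r}{r + \frac{57}{2}} = \frac{2 r}{\frac{57}{2} + r}$)
$T + Z{\left(k \right)} = -5003570 + 4 \left(-204\right) \frac{1}{57 + 2 \left(-204\right)} = -5003570 + 4 \left(-204\right) \frac{1}{57 - 408} = -5003570 + 4 \left(-204\right) \frac{1}{-351} = -5003570 + 4 \left(-204\right) \left(- \frac{1}{351}\right) = -5003570 + \frac{272}{117} = - \frac{585417418}{117}$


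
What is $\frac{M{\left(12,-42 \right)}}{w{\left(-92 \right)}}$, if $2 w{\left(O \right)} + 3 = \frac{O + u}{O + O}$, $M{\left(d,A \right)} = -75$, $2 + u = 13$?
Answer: $\frac{9200}{157} \approx 58.599$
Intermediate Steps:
$u = 11$ ($u = -2 + 13 = 11$)
$w{\left(O \right)} = - \frac{3}{2} + \frac{11 + O}{4 O}$ ($w{\left(O \right)} = - \frac{3}{2} + \frac{\left(O + 11\right) \frac{1}{O + O}}{2} = - \frac{3}{2} + \frac{\left(11 + O\right) \frac{1}{2 O}}{2} = - \frac{3}{2} + \frac{\frac{1}{2} \frac{1}{O} \left(11 + O\right)}{2} = - \frac{3}{2} + \frac{11 + O}{4 O}$)
$\frac{M{\left(12,-42 \right)}}{w{\left(-92 \right)}} = - \frac{75}{\frac{1}{4} \frac{1}{-92} \left(11 - -460\right)} = - \frac{75}{\frac{1}{4} \left(- \frac{1}{92}\right) \left(11 + 460\right)} = - \frac{75}{\frac{1}{4} \left(- \frac{1}{92}\right) 471} = - \frac{75}{- \frac{471}{368}} = \left(-75\right) \left(- \frac{368}{471}\right) = \frac{9200}{157}$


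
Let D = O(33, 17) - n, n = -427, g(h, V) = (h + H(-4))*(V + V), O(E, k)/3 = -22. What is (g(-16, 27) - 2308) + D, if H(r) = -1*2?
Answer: -2919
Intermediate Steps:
O(E, k) = -66 (O(E, k) = 3*(-22) = -66)
H(r) = -2
g(h, V) = 2*V*(-2 + h) (g(h, V) = (h - 2)*(V + V) = (-2 + h)*(2*V) = 2*V*(-2 + h))
D = 361 (D = -66 - 1*(-427) = -66 + 427 = 361)
(g(-16, 27) - 2308) + D = (2*27*(-2 - 16) - 2308) + 361 = (2*27*(-18) - 2308) + 361 = (-972 - 2308) + 361 = -3280 + 361 = -2919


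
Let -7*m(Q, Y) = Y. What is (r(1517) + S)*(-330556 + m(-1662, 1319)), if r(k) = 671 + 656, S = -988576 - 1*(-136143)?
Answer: 1970489973366/7 ≈ 2.8150e+11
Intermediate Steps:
m(Q, Y) = -Y/7
S = -852433 (S = -988576 + 136143 = -852433)
r(k) = 1327
(r(1517) + S)*(-330556 + m(-1662, 1319)) = (1327 - 852433)*(-330556 - 1/7*1319) = -851106*(-330556 - 1319/7) = -851106*(-2315211/7) = 1970489973366/7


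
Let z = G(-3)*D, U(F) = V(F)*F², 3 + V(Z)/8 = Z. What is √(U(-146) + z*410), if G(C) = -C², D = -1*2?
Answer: 2*I*√6350323 ≈ 5040.0*I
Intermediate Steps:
D = -2
V(Z) = -24 + 8*Z
U(F) = F²*(-24 + 8*F) (U(F) = (-24 + 8*F)*F² = F²*(-24 + 8*F))
z = 18 (z = -1*(-3)²*(-2) = -1*9*(-2) = -9*(-2) = 18)
√(U(-146) + z*410) = √(8*(-146)²*(-3 - 146) + 18*410) = √(8*21316*(-149) + 7380) = √(-25408672 + 7380) = √(-25401292) = 2*I*√6350323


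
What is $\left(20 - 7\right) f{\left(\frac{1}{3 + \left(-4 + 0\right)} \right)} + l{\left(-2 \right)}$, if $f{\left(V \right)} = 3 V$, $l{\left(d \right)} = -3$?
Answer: $-42$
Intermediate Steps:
$\left(20 - 7\right) f{\left(\frac{1}{3 + \left(-4 + 0\right)} \right)} + l{\left(-2 \right)} = \left(20 - 7\right) \frac{3}{3 + \left(-4 + 0\right)} - 3 = 13 \frac{3}{3 - 4} - 3 = 13 \frac{3}{-1} - 3 = 13 \cdot 3 \left(-1\right) - 3 = 13 \left(-3\right) - 3 = -39 - 3 = -42$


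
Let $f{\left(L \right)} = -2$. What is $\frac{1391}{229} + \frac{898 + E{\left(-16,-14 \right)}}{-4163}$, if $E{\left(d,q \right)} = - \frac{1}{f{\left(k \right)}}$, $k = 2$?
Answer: $\frac{11169953}{1906654} \approx 5.8584$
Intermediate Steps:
$E{\left(d,q \right)} = \frac{1}{2}$ ($E{\left(d,q \right)} = - \frac{1}{-2} = \left(-1\right) \left(- \frac{1}{2}\right) = \frac{1}{2}$)
$\frac{1391}{229} + \frac{898 + E{\left(-16,-14 \right)}}{-4163} = \frac{1391}{229} + \frac{898 + \frac{1}{2}}{-4163} = 1391 \cdot \frac{1}{229} + \frac{1797}{2} \left(- \frac{1}{4163}\right) = \frac{1391}{229} - \frac{1797}{8326} = \frac{11169953}{1906654}$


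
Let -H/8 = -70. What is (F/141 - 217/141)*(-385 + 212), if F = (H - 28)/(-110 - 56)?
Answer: 3161921/11703 ≈ 270.18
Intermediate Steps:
H = 560 (H = -8*(-70) = 560)
F = -266/83 (F = (560 - 28)/(-110 - 56) = 532/(-166) = 532*(-1/166) = -266/83 ≈ -3.2048)
(F/141 - 217/141)*(-385 + 212) = (-266/83/141 - 217/141)*(-385 + 212) = (-266/83*1/141 - 217*1/141)*(-173) = (-266/11703 - 217/141)*(-173) = -18277/11703*(-173) = 3161921/11703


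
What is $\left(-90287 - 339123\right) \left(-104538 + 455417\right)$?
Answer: $-150670951390$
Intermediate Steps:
$\left(-90287 - 339123\right) \left(-104538 + 455417\right) = \left(-429410\right) 350879 = -150670951390$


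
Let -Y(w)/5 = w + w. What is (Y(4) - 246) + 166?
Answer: -120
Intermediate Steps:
Y(w) = -10*w (Y(w) = -5*(w + w) = -10*w)
(Y(4) - 246) + 166 = (-10*4 - 246) + 166 = (-40 - 246) + 166 = -286 + 166 = -120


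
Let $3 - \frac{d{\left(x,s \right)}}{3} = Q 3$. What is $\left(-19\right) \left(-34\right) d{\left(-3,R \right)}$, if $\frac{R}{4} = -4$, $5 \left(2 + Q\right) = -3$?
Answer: $\frac{104652}{5} \approx 20930.0$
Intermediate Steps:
$Q = - \frac{13}{5}$ ($Q = -2 + \frac{1}{5} \left(-3\right) = -2 - \frac{3}{5} = - \frac{13}{5} \approx -2.6$)
$R = -16$ ($R = 4 \left(-4\right) = -16$)
$d{\left(x,s \right)} = \frac{162}{5}$ ($d{\left(x,s \right)} = 9 - 3 \left(\left(- \frac{13}{5}\right) 3\right) = 9 - - \frac{117}{5} = 9 + \frac{117}{5} = \frac{162}{5}$)
$\left(-19\right) \left(-34\right) d{\left(-3,R \right)} = \left(-19\right) \left(-34\right) \frac{162}{5} = 646 \cdot \frac{162}{5} = \frac{104652}{5}$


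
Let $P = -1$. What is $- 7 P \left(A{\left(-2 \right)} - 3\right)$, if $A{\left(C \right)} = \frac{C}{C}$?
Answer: $-14$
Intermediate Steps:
$A{\left(C \right)} = 1$
$- 7 P \left(A{\left(-2 \right)} - 3\right) = - 7 \left(- (1 - 3)\right) = - 7 \left(\left(-1\right) \left(-2\right)\right) = \left(-7\right) 2 = -14$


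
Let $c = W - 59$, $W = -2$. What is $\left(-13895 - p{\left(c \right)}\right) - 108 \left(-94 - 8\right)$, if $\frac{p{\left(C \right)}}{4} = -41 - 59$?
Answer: $-2479$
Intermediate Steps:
$c = -61$ ($c = -2 - 59 = -61$)
$p{\left(C \right)} = -400$ ($p{\left(C \right)} = 4 \left(-41 - 59\right) = 4 \left(-100\right) = -400$)
$\left(-13895 - p{\left(c \right)}\right) - 108 \left(-94 - 8\right) = \left(-13895 - -400\right) - 108 \left(-94 - 8\right) = \left(-13895 + 400\right) - -11016 = -13495 + 11016 = -2479$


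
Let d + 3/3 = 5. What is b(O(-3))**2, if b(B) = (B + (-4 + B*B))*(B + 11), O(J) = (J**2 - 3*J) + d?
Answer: 274432356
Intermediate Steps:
d = 4 (d = -1 + 5 = 4)
O(J) = 4 + J**2 - 3*J (O(J) = (J**2 - 3*J) + 4 = 4 + J**2 - 3*J)
b(B) = (11 + B)*(-4 + B + B**2) (b(B) = (B + (-4 + B**2))*(11 + B) = (-4 + B + B**2)*(11 + B) = (11 + B)*(-4 + B + B**2))
b(O(-3))**2 = (-44 + (4 + (-3)**2 - 3*(-3))**3 + 7*(4 + (-3)**2 - 3*(-3)) + 12*(4 + (-3)**2 - 3*(-3))**2)**2 = (-44 + (4 + 9 + 9)**3 + 7*(4 + 9 + 9) + 12*(4 + 9 + 9)**2)**2 = (-44 + 22**3 + 7*22 + 12*22**2)**2 = (-44 + 10648 + 154 + 12*484)**2 = (-44 + 10648 + 154 + 5808)**2 = 16566**2 = 274432356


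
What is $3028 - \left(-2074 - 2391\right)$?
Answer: $7493$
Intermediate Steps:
$3028 - \left(-2074 - 2391\right) = 3028 - -4465 = 3028 + 4465 = 7493$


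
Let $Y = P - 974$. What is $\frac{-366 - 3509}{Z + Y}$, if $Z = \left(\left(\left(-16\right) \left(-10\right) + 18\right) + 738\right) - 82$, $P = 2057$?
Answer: $- \frac{3875}{1917} \approx -2.0214$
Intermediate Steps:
$Y = 1083$ ($Y = 2057 - 974 = 1083$)
$Z = 834$ ($Z = \left(\left(160 + 18\right) + 738\right) - 82 = \left(178 + 738\right) - 82 = 916 - 82 = 834$)
$\frac{-366 - 3509}{Z + Y} = \frac{-366 - 3509}{834 + 1083} = - \frac{3875}{1917}$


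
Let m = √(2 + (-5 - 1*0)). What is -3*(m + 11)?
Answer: -33 - 3*I*√3 ≈ -33.0 - 5.1962*I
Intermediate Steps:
m = I*√3 (m = √(2 + (-5 + 0)) = √(2 - 5) = √(-3) = I*√3 ≈ 1.732*I)
-3*(m + 11) = -3*(I*√3 + 11) = -3*(11 + I*√3) = -33 - 3*I*√3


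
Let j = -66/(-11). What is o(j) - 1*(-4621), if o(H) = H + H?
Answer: 4633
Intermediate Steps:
j = 6 (j = -66*(-1/11) = 6)
o(H) = 2*H
o(j) - 1*(-4621) = 2*6 - 1*(-4621) = 12 + 4621 = 4633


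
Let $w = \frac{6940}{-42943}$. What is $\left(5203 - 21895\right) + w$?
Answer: $- \frac{716811496}{42943} \approx -16692.0$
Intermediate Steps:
$w = - \frac{6940}{42943}$ ($w = 6940 \left(- \frac{1}{42943}\right) = - \frac{6940}{42943} \approx -0.16161$)
$\left(5203 - 21895\right) + w = \left(5203 - 21895\right) - \frac{6940}{42943} = -16692 - \frac{6940}{42943} = - \frac{716811496}{42943}$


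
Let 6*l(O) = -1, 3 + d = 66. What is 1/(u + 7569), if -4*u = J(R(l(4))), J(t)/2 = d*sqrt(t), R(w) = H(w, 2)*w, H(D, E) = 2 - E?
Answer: 1/7569 ≈ 0.00013212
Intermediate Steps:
d = 63 (d = -3 + 66 = 63)
l(O) = -1/6 (l(O) = (1/6)*(-1) = -1/6)
R(w) = 0 (R(w) = (2 - 1*2)*w = (2 - 2)*w = 0*w = 0)
J(t) = 126*sqrt(t) (J(t) = 2*(63*sqrt(t)) = 126*sqrt(t))
u = 0 (u = -63*sqrt(0)/2 = -63*0/2 = -1/4*0 = 0)
1/(u + 7569) = 1/(0 + 7569) = 1/7569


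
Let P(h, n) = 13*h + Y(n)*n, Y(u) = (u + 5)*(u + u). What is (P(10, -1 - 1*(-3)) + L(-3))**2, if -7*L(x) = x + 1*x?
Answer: 1710864/49 ≈ 34916.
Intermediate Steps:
Y(u) = 2*u*(5 + u) (Y(u) = (5 + u)*(2*u) = 2*u*(5 + u))
L(x) = -2*x/7 (L(x) = -(x + 1*x)/7 = -(x + x)/7 = -2*x/7)
P(h, n) = 13*h + 2*n**2*(5 + n) (P(h, n) = 13*h + (2*n*(5 + n))*n = 13*h + 2*n**2*(5 + n))
(P(10, -1 - 1*(-3)) + L(-3))**2 = ((13*10 + 2*(-1 - 1*(-3))**2*(5 + (-1 - 1*(-3)))) - 2/7*(-3))**2 = ((130 + 2*(-1 + 3)**2*(5 + (-1 + 3))) + 6/7)**2 = ((130 + 2*2**2*(5 + 2)) + 6/7)**2 = ((130 + 2*4*7) + 6/7)**2 = ((130 + 56) + 6/7)**2 = (186 + 6/7)**2 = (1308/7)**2 = 1710864/49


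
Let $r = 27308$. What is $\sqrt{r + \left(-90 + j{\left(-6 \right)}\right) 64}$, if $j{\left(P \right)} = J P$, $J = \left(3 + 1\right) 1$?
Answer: $2 \sqrt{5003} \approx 141.46$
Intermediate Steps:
$J = 4$ ($J = 4 \cdot 1 = 4$)
$j{\left(P \right)} = 4 P$
$\sqrt{r + \left(-90 + j{\left(-6 \right)}\right) 64} = \sqrt{27308 + \left(-90 + 4 \left(-6\right)\right) 64} = \sqrt{27308 + \left(-90 - 24\right) 64} = \sqrt{27308 - 7296} = \sqrt{20012} = 2 \sqrt{5003}$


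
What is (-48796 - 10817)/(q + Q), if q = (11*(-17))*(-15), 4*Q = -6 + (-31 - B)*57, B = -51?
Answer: -39742/2059 ≈ -19.302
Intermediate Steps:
Q = 567/2 (Q = (-6 + (-31 - 1*(-51))*57)/4 = (-6 + (-31 + 51)*57)/4 = (-6 + 20*57)/4 = (-6 + 1140)/4 = (1/4)*1134 = 567/2 ≈ 283.50)
q = 2805 (q = -187*(-15) = 2805)
(-48796 - 10817)/(q + Q) = (-48796 - 10817)/(2805 + 567/2) = -59613/6177/2 = -59613*2/6177 = -39742/2059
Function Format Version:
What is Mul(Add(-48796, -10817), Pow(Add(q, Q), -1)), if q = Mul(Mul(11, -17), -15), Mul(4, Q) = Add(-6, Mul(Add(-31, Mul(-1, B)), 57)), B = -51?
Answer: Rational(-39742, 2059) ≈ -19.302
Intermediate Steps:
Q = Rational(567, 2) (Q = Mul(Rational(1, 4), Add(-6, Mul(Add(-31, Mul(-1, -51)), 57))) = Mul(Rational(1, 4), Add(-6, Mul(Add(-31, 51), 57))) = Mul(Rational(1, 4), Add(-6, Mul(20, 57))) = Mul(Rational(1, 4), Add(-6, 1140)) = Mul(Rational(1, 4), 1134) = Rational(567, 2) ≈ 283.50)
q = 2805 (q = Mul(-187, -15) = 2805)
Mul(Add(-48796, -10817), Pow(Add(q, Q), -1)) = Mul(Add(-48796, -10817), Pow(Add(2805, Rational(567, 2)), -1)) = Mul(-59613, Pow(Rational(6177, 2), -1)) = Mul(-59613, Rational(2, 6177)) = Rational(-39742, 2059)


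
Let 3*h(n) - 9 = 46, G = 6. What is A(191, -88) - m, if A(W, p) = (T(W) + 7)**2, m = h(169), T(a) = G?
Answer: 452/3 ≈ 150.67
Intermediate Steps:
T(a) = 6
h(n) = 55/3 (h(n) = 3 + (1/3)*46 = 3 + 46/3 = 55/3)
m = 55/3 ≈ 18.333
A(W, p) = 169 (A(W, p) = (6 + 7)**2 = 13**2 = 169)
A(191, -88) - m = 169 - 1*55/3 = 169 - 55/3 = 452/3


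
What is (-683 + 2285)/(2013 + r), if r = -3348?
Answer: -6/5 ≈ -1.2000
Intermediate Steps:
(-683 + 2285)/(2013 + r) = (-683 + 2285)/(2013 - 3348) = 1602/(-1335) = 1602*(-1/1335) = -6/5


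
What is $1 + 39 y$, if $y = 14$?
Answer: $547$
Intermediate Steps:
$1 + 39 y = 1 + 39 \cdot 14 = 1 + 546 = 547$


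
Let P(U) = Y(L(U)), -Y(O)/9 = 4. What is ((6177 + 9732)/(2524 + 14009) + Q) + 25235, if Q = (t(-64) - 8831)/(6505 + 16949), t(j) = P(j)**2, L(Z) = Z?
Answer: 1087277541589/43084998 ≈ 25236.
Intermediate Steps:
Y(O) = -36 (Y(O) = -9*4 = -36)
P(U) = -36
t(j) = 1296 (t(j) = (-36)**2 = 1296)
Q = -7535/23454 (Q = (1296 - 8831)/(6505 + 16949) = -7535/23454 ≈ -0.32127)
((6177 + 9732)/(2524 + 14009) + Q) + 25235 = ((6177 + 9732)/(2524 + 14009) - 7535/23454) + 25235 = (15909/16533 - 7535/23454) + 25235 = (15909*(1/16533) - 7535/23454) + 25235 = (5303/5511 - 7535/23454) + 25235 = 27617059/43084998 + 25235 = 1087277541589/43084998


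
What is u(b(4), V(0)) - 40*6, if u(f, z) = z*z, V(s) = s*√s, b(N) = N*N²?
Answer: -240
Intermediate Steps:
b(N) = N³
V(s) = s^(3/2)
u(f, z) = z²
u(b(4), V(0)) - 40*6 = (0^(3/2))² - 40*6 = 0² - 240 = 0 - 240 = -240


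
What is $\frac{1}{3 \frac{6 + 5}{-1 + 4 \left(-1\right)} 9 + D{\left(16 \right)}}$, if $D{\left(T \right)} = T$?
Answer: $- \frac{5}{217} \approx -0.023041$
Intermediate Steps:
$\frac{1}{3 \frac{6 + 5}{-1 + 4 \left(-1\right)} 9 + D{\left(16 \right)}} = \frac{1}{3 \frac{6 + 5}{-1 + 4 \left(-1\right)} 9 + 16} = \frac{1}{3 \frac{11}{-1 - 4} \cdot 9 + 16} = \frac{1}{3 \frac{11}{-5} \cdot 9 + 16} = \frac{1}{3 \cdot 11 \left(- \frac{1}{5}\right) 9 + 16} = \frac{1}{3 \left(- \frac{11}{5}\right) 9 + 16} = \frac{1}{\left(- \frac{33}{5}\right) 9 + 16} = \frac{1}{- \frac{297}{5} + 16} = \frac{1}{- \frac{217}{5}} = - \frac{5}{217}$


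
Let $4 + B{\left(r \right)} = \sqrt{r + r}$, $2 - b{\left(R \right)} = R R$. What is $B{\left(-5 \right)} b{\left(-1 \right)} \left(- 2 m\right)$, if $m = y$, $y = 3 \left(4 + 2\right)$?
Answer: $144 - 36 i \sqrt{10} \approx 144.0 - 113.84 i$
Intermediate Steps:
$y = 18$ ($y = 3 \cdot 6 = 18$)
$m = 18$
$b{\left(R \right)} = 2 - R^{2}$ ($b{\left(R \right)} = 2 - R R = 2 - R^{2}$)
$B{\left(r \right)} = -4 + \sqrt{2} \sqrt{r}$ ($B{\left(r \right)} = -4 + \sqrt{r + r} = -4 + \sqrt{2 r} = -4 + \sqrt{2} \sqrt{r}$)
$B{\left(-5 \right)} b{\left(-1 \right)} \left(- 2 m\right) = \left(-4 + \sqrt{2} \sqrt{-5}\right) \left(2 - \left(-1\right)^{2}\right) \left(\left(-2\right) 18\right) = \left(-4 + \sqrt{2} i \sqrt{5}\right) \left(2 - 1\right) \left(-36\right) = \left(-4 + i \sqrt{10}\right) \left(2 - 1\right) \left(-36\right) = \left(-4 + i \sqrt{10}\right) 1 \left(-36\right) = \left(-4 + i \sqrt{10}\right) \left(-36\right) = 144 - 36 i \sqrt{10}$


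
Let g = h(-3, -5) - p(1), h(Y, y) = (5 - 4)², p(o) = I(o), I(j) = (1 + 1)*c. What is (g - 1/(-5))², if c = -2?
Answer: 676/25 ≈ 27.040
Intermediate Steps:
I(j) = -4 (I(j) = (1 + 1)*(-2) = 2*(-2) = -4)
p(o) = -4
h(Y, y) = 1 (h(Y, y) = 1² = 1)
g = 5 (g = 1 - 1*(-4) = 1 + 4 = 5)
(g - 1/(-5))² = (5 - 1/(-5))² = (5 - 1*(-⅕))² = (5 + ⅕)² = (26/5)² = 676/25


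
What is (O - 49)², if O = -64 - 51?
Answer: 26896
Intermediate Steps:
O = -115
(O - 49)² = (-115 - 49)² = (-164)² = 26896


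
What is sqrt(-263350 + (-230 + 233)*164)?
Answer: I*sqrt(262858) ≈ 512.7*I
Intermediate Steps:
sqrt(-263350 + (-230 + 233)*164) = sqrt(-263350 + 3*164) = sqrt(-263350 + 492) = sqrt(-262858) = I*sqrt(262858)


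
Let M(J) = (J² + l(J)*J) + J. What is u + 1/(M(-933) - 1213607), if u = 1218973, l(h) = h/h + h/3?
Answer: 66825318832/54821 ≈ 1.2190e+6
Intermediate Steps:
l(h) = 1 + h/3 (l(h) = 1 + h*(⅓) = 1 + h/3)
M(J) = J + J² + J*(1 + J/3) (M(J) = (J² + (1 + J/3)*J) + J = (J² + J*(1 + J/3)) + J = J + J² + J*(1 + J/3))
u + 1/(M(-933) - 1213607) = 1218973 + 1/((⅔)*(-933)*(3 + 2*(-933)) - 1213607) = 1218973 + 1/((⅔)*(-933)*(3 - 1866) - 1213607) = 1218973 + 1/((⅔)*(-933)*(-1863) - 1213607) = 1218973 + 1/(1158786 - 1213607) = 1218973 + 1/(-54821) = 1218973 - 1/54821 = 66825318832/54821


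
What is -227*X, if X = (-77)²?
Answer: -1345883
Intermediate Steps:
X = 5929
-227*X = -227*5929 = -1345883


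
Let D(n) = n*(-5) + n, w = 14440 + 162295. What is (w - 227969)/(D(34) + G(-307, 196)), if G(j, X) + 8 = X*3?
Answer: -8539/74 ≈ -115.39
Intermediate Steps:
G(j, X) = -8 + 3*X (G(j, X) = -8 + X*3 = -8 + 3*X)
w = 176735
D(n) = -4*n (D(n) = -5*n + n = -4*n)
(w - 227969)/(D(34) + G(-307, 196)) = (176735 - 227969)/(-4*34 + (-8 + 3*196)) = -51234/(-136 + (-8 + 588)) = -51234/(-136 + 580) = -51234/444 = -51234*1/444 = -8539/74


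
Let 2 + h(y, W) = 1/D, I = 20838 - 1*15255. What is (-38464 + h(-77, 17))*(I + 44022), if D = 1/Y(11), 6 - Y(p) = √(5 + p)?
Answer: -1908006720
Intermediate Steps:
I = 5583 (I = 20838 - 15255 = 5583)
Y(p) = 6 - √(5 + p)
D = ½ (D = 1/(6 - √(5 + 11)) = 1/(6 - √16) = 1/(6 - 1*4) = 1/(6 - 4) = 1/2 = ½ ≈ 0.50000)
h(y, W) = 0 (h(y, W) = -2 + 1/(½) = -2 + 2 = 0)
(-38464 + h(-77, 17))*(I + 44022) = (-38464 + 0)*(5583 + 44022) = -38464*49605 = -1908006720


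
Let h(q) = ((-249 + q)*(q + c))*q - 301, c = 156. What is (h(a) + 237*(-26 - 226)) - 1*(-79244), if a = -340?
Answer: -36828621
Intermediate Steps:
h(q) = -301 + q*(-249 + q)*(156 + q) (h(q) = ((-249 + q)*(q + 156))*q - 301 = ((-249 + q)*(156 + q))*q - 301 = q*(-249 + q)*(156 + q) - 301 = -301 + q*(-249 + q)*(156 + q))
(h(a) + 237*(-26 - 226)) - 1*(-79244) = ((-301 + (-340)**3 - 38844*(-340) - 93*(-340)**2) + 237*(-26 - 226)) - 1*(-79244) = ((-301 - 39304000 + 13206960 - 93*115600) + 237*(-252)) + 79244 = ((-301 - 39304000 + 13206960 - 10750800) - 59724) + 79244 = (-36848141 - 59724) + 79244 = -36907865 + 79244 = -36828621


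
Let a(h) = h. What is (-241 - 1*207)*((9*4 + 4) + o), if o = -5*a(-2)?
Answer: -22400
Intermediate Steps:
o = 10 (o = -5*(-2) = 10)
(-241 - 1*207)*((9*4 + 4) + o) = (-241 - 1*207)*((9*4 + 4) + 10) = (-241 - 207)*((36 + 4) + 10) = -448*(40 + 10) = -448*50 = -22400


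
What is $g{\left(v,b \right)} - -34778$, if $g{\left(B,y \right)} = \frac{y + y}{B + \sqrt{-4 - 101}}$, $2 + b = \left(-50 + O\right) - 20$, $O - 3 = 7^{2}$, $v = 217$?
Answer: $\frac{117236018}{3371} + \frac{20 i \sqrt{105}}{23597} \approx 34778.0 + 0.008685 i$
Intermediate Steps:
$O = 52$ ($O = 3 + 7^{2} = 3 + 49 = 52$)
$b = -20$ ($b = -2 + \left(\left(-50 + 52\right) - 20\right) = -2 + \left(2 - 20\right) = -2 - 18 = -20$)
$g{\left(B,y \right)} = \frac{2 y}{B + i \sqrt{105}}$ ($g{\left(B,y \right)} = \frac{2 y}{B + \sqrt{-105}} = \frac{2 y}{B + i \sqrt{105}}$)
$g{\left(v,b \right)} - -34778 = 2 \left(-20\right) \frac{1}{217 + i \sqrt{105}} - -34778 = - \frac{40}{217 + i \sqrt{105}} + 34778 = 34778 - \frac{40}{217 + i \sqrt{105}}$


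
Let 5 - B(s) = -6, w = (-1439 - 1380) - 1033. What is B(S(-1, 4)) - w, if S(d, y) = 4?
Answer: 3863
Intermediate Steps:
w = -3852 (w = -2819 - 1033 = -3852)
B(s) = 11 (B(s) = 5 - 1*(-6) = 5 + 6 = 11)
B(S(-1, 4)) - w = 11 - 1*(-3852) = 11 + 3852 = 3863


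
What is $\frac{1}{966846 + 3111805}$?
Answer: $\frac{1}{4078651} \approx 2.4518 \cdot 10^{-7}$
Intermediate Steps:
$\frac{1}{966846 + 3111805} = \frac{1}{4078651}$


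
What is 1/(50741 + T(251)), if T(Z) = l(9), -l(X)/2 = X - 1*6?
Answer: 1/50735 ≈ 1.9710e-5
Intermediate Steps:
l(X) = 12 - 2*X (l(X) = -2*(X - 1*6) = -2*(X - 6) = -2*(-6 + X) = 12 - 2*X)
T(Z) = -6 (T(Z) = 12 - 2*9 = 12 - 18 = -6)
1/(50741 + T(251)) = 1/(50741 - 6) = 1/50735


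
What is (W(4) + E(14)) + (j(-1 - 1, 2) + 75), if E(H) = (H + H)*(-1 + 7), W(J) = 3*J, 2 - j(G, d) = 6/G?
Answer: 260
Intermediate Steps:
j(G, d) = 2 - 6/G
E(H) = 12*H (E(H) = (2*H)*6 = 12*H)
(W(4) + E(14)) + (j(-1 - 1, 2) + 75) = (3*4 + 12*14) + ((2 - 6/(-1 - 1)) + 75) = (12 + 168) + ((2 - 6/(-2)) + 75) = 180 + ((2 - 6*(-1/2)) + 75) = 180 + ((2 + 3) + 75) = 180 + (5 + 75) = 180 + 80 = 260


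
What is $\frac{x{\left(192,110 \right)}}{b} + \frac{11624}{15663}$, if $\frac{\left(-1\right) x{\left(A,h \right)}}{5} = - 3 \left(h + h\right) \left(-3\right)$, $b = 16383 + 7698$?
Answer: $\frac{1809476}{5466387} \approx 0.33102$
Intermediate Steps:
$b = 24081$
$x{\left(A,h \right)} = - 90 h$ ($x{\left(A,h \right)} = - 5 - 3 \left(h + h\right) \left(-3\right) = - 5 - 3 \cdot 2 h \left(-3\right) = - 5 - 6 h \left(-3\right) = - 5 \cdot 18 h = - 90 h$)
$\frac{x{\left(192,110 \right)}}{b} + \frac{11624}{15663} = \frac{\left(-90\right) 110}{24081} + \frac{11624}{15663} = \left(-9900\right) \frac{1}{24081} + 11624 \cdot \frac{1}{15663} = - \frac{3300}{8027} + \frac{11624}{15663} = \frac{1809476}{5466387}$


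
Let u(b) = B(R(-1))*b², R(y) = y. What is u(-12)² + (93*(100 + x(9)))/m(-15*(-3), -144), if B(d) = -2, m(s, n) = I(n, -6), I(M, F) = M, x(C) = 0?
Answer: 994553/12 ≈ 82879.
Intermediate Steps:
m(s, n) = n
u(b) = -2*b²
u(-12)² + (93*(100 + x(9)))/m(-15*(-3), -144) = (-2*(-12)²)² + (93*(100 + 0))/(-144) = (-2*144)² + (93*100)*(-1/144) = (-288)² + 9300*(-1/144) = 82944 - 775/12 = 994553/12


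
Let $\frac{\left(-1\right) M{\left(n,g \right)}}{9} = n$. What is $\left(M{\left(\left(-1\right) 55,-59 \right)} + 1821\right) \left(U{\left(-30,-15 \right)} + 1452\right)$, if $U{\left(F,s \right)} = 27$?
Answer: $3425364$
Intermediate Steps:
$M{\left(n,g \right)} = - 9 n$
$\left(M{\left(\left(-1\right) 55,-59 \right)} + 1821\right) \left(U{\left(-30,-15 \right)} + 1452\right) = \left(- 9 \left(\left(-1\right) 55\right) + 1821\right) \left(27 + 1452\right) = \left(\left(-9\right) \left(-55\right) + 1821\right) 1479 = \left(495 + 1821\right) 1479 = 2316 \cdot 1479 = 3425364$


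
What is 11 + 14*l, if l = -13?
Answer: -171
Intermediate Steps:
11 + 14*l = 11 + 14*(-13) = 11 - 182 = -171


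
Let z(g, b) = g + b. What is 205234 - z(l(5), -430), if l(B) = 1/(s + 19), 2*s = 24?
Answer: 6375583/31 ≈ 2.0566e+5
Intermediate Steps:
s = 12 (s = (1/2)*24 = 12)
l(B) = 1/31 (l(B) = 1/(12 + 19) = 1/31)
z(g, b) = b + g
205234 - z(l(5), -430) = 205234 - (-430 + 1/31) = 205234 - 1*(-13329/31) = 205234 + 13329/31 = 6375583/31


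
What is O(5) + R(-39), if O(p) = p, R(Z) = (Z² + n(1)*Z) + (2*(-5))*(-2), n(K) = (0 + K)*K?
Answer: 1507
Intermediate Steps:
n(K) = K² (n(K) = K*K = K²)
R(Z) = 20 + Z + Z² (R(Z) = (Z² + 1²*Z) + (2*(-5))*(-2) = (Z² + 1*Z) - 10*(-2) = (Z² + Z) + 20 = (Z + Z²) + 20 = 20 + Z + Z²)
O(5) + R(-39) = 5 + (20 - 39 + (-39)²) = 5 + (20 - 39 + 1521) = 5 + 1502 = 1507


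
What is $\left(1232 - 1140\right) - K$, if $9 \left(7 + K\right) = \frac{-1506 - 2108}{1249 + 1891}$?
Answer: $\frac{1400677}{14130} \approx 99.128$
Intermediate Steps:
$K = - \frac{100717}{14130}$ ($K = -7 + \frac{\left(-1506 - 2108\right) \frac{1}{1249 + 1891}}{9} = -7 + \frac{\left(-3614\right) \frac{1}{3140}}{9} = -7 + \frac{1}{9} \left(- \frac{1807}{1570}\right) = -7 - \frac{1807}{14130} = - \frac{100717}{14130} \approx -7.1279$)
$\left(1232 - 1140\right) - K = \left(1232 - 1140\right) - - \frac{100717}{14130} = \left(1232 - 1140\right) + \frac{100717}{14130} = 92 + \frac{100717}{14130} = \frac{1400677}{14130}$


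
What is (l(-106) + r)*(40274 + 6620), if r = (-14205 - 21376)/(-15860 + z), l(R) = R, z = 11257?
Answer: -21211891278/4603 ≈ -4.6083e+6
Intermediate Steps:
r = 35581/4603 (r = (-14205 - 21376)/(-15860 + 11257) = -35581/(-4603) = -35581*(-1/4603) = 35581/4603 ≈ 7.7300)
(l(-106) + r)*(40274 + 6620) = (-106 + 35581/4603)*(40274 + 6620) = -452337/4603*46894 = -21211891278/4603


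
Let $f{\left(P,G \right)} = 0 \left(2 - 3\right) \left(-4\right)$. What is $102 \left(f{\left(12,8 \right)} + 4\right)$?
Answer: $408$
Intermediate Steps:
$f{\left(P,G \right)} = 0$ ($f{\left(P,G \right)} = 0 \left(2 - 3\right) \left(-4\right) = 0 \left(-1\right) \left(-4\right) = 0 \left(-4\right) = 0$)
$102 \left(f{\left(12,8 \right)} + 4\right) = 102 \left(0 + 4\right) = 102 \cdot 4 = 408$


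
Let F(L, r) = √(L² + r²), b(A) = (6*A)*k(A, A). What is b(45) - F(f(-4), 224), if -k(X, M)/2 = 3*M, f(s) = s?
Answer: -72900 - 4*√3137 ≈ -73124.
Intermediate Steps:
k(X, M) = -6*M
b(A) = -36*A² (b(A) = (6*A)*(-6*A) = -36*A²)
b(45) - F(f(-4), 224) = -36*45² - √((-4)² + 224²) = -36*2025 - √(16 + 50176) = -72900 - √50192 = -72900 - 4*√3137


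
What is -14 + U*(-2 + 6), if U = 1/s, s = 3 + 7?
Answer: -68/5 ≈ -13.600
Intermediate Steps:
s = 10
U = ⅒ (U = 1/10 = ⅒ ≈ 0.10000)
-14 + U*(-2 + 6) = -14 + (-2 + 6)/10 = -14 + (⅒)*4 = -14 + ⅖ = -68/5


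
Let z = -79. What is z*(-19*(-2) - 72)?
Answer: 2686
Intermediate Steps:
z*(-19*(-2) - 72) = -79*(-19*(-2) - 72) = -79*(38 - 72) = -79*(-34) = 2686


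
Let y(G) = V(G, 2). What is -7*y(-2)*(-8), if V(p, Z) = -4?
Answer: -224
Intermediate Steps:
y(G) = -4
-7*y(-2)*(-8) = -7*(-4)*(-8) = 28*(-8) = -224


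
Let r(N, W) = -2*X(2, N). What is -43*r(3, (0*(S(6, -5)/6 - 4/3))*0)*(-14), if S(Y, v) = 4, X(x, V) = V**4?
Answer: -97524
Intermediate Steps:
r(N, W) = -2*N**4
-43*r(3, (0*(S(6, -5)/6 - 4/3))*0)*(-14) = -(-86)*3**4*(-14) = -(-86)*81*(-14) = -43*(-162)*(-14) = 6966*(-14) = -97524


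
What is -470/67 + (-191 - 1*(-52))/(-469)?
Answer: -3151/469 ≈ -6.7186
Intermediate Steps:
-470/67 + (-191 - 1*(-52))/(-469) = -470*1/67 + (-191 + 52)*(-1/469) = -470/67 - 139*(-1/469) = -470/67 + 139/469 = -3151/469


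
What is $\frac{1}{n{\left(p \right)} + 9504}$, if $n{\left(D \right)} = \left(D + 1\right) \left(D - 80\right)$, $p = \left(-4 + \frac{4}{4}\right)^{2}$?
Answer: $\frac{1}{8794} \approx 0.00011371$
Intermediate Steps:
$p = 9$ ($p = \left(-4 + 4 \cdot \frac{1}{4}\right)^{2} = \left(-4 + 1\right)^{2} = \left(-3\right)^{2} = 9$)
$n{\left(D \right)} = \left(1 + D\right) \left(-80 + D\right)$
$\frac{1}{n{\left(p \right)} + 9504} = \frac{1}{\left(-80 + 9^{2} - 711\right) + 9504} = \frac{1}{\left(-80 + 81 - 711\right) + 9504} = \frac{1}{-710 + 9504} = \frac{1}{8794}$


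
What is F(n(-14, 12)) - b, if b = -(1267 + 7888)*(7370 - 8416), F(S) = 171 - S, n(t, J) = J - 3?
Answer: -9575968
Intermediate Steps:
n(t, J) = -3 + J
b = 9576130 (b = -9155*(-1046) = -1*(-9576130) = 9576130)
F(n(-14, 12)) - b = (171 - (-3 + 12)) - 1*9576130 = (171 - 1*9) - 9576130 = (171 - 9) - 9576130 = 162 - 9576130 = -9575968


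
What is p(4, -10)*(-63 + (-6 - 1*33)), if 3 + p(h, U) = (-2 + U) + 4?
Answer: 1122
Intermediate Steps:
p(h, U) = -1 + U (p(h, U) = -3 + ((-2 + U) + 4) = -3 + (2 + U) = -1 + U)
p(4, -10)*(-63 + (-6 - 1*33)) = (-1 - 10)*(-63 + (-6 - 1*33)) = -11*(-63 + (-6 - 33)) = -11*(-63 - 39) = -11*(-102) = 1122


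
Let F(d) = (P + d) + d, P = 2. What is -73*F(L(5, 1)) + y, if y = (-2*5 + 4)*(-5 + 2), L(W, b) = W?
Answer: -858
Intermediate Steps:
F(d) = 2 + 2*d (F(d) = (2 + d) + d = 2 + 2*d)
y = 18 (y = (-10 + 4)*(-3) = -6*(-3) = 18)
-73*F(L(5, 1)) + y = -73*(2 + 2*5) + 18 = -73*(2 + 10) + 18 = -73*12 + 18 = -876 + 18 = -858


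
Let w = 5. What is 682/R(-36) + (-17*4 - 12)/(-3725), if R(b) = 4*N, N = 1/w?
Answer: 1270257/1490 ≈ 852.52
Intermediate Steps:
N = ⅕ (N = 1/5 = ⅕ ≈ 0.20000)
R(b) = ⅘ (R(b) = 4*(⅕) = ⅘)
682/R(-36) + (-17*4 - 12)/(-3725) = 682/(⅘) + (-17*4 - 12)/(-3725) = 682*(5/4) + (-68 - 12)*(-1/3725) = 1705/2 - 80*(-1/3725) = 1705/2 + 16/745 = 1270257/1490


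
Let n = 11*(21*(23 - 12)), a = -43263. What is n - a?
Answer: 45804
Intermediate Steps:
n = 2541 (n = 11*(21*11) = 11*231 = 2541)
n - a = 2541 - 1*(-43263) = 2541 + 43263 = 45804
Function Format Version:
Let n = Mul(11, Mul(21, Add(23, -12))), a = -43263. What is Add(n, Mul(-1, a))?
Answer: 45804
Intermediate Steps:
n = 2541 (n = Mul(11, Mul(21, 11)) = Mul(11, 231) = 2541)
Add(n, Mul(-1, a)) = Add(2541, Mul(-1, -43263)) = Add(2541, 43263) = 45804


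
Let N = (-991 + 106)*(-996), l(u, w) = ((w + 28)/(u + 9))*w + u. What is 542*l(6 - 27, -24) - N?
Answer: -888506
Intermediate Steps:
l(u, w) = u + w*(28 + w)/(9 + u) (l(u, w) = ((28 + w)/(9 + u))*w + u = w*(28 + w)/(9 + u) + u = u + w*(28 + w)/(9 + u))
N = 881460 (N = -885*(-996) = 881460)
542*l(6 - 27, -24) - N = 542*(((6 - 27)² + (-24)² + 9*(6 - 27) + 28*(-24))/(9 + (6 - 27))) - 1*881460 = 542*(((-21)² + 576 + 9*(-21) - 672)/(9 - 21)) - 881460 = 542*((441 + 576 - 189 - 672)/(-12)) - 881460 = 542*(-1/12*156) - 881460 = 542*(-13) - 881460 = -7046 - 881460 = -888506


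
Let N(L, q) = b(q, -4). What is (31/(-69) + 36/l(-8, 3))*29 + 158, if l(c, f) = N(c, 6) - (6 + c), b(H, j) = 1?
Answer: 34015/69 ≈ 492.97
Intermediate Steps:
N(L, q) = 1
l(c, f) = -5 - c (l(c, f) = 1 - (6 + c) = 1 + (-6 - c) = -5 - c)
(31/(-69) + 36/l(-8, 3))*29 + 158 = (31/(-69) + 36/(-5 - 1*(-8)))*29 + 158 = (31*(-1/69) + 36/(-5 + 8))*29 + 158 = (-31/69 + 36/3)*29 + 158 = (-31/69 + 36*(1/3))*29 + 158 = (-31/69 + 12)*29 + 158 = (797/69)*29 + 158 = 23113/69 + 158 = 34015/69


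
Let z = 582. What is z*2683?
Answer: 1561506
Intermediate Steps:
z*2683 = 582*2683 = 1561506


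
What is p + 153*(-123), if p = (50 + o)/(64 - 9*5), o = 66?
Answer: -357445/19 ≈ -18813.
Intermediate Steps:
p = 116/19 (p = (50 + 66)/(64 - 9*5) = 116/(64 - 45) = 116/19 ≈ 6.1053)
p + 153*(-123) = 116/19 + 153*(-123) = 116/19 - 18819 = -357445/19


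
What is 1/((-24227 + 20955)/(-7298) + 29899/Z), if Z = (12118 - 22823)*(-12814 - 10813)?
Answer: 922930750715/413897730711 ≈ 2.2299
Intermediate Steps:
Z = 252927035 (Z = -10705*(-23627) = 252927035)
1/((-24227 + 20955)/(-7298) + 29899/Z) = 1/((-24227 + 20955)/(-7298) + 29899/252927035) = 1/(-3272*(-1/7298) + 29899*(1/252927035)) = 1/(1636/3649 + 29899/252927035) = 1/(413897730711/922930750715) = 922930750715/413897730711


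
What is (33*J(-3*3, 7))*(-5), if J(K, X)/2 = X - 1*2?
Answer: -1650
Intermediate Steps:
J(K, X) = -4 + 2*X (J(K, X) = 2*(X - 1*2) = 2*(X - 2) = 2*(-2 + X) = -4 + 2*X)
(33*J(-3*3, 7))*(-5) = (33*(-4 + 2*7))*(-5) = (33*(-4 + 14))*(-5) = (33*10)*(-5) = 330*(-5) = -1650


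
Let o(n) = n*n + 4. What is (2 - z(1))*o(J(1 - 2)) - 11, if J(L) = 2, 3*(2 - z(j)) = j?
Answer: -25/3 ≈ -8.3333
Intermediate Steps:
z(j) = 2 - j/3
o(n) = 4 + n**2 (o(n) = n**2 + 4 = 4 + n**2)
(2 - z(1))*o(J(1 - 2)) - 11 = (2 - (2 - 1/3*1))*(4 + 2**2) - 11 = (2 - (2 - 1/3))*(4 + 4) - 11 = (2 - 1*5/3)*8 - 11 = (2 - 5/3)*8 - 11 = (1/3)*8 - 11 = 8/3 - 11 = -25/3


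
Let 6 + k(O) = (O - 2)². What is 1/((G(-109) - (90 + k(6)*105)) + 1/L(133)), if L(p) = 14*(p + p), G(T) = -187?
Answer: -3724/4941747 ≈ -0.00075358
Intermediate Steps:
k(O) = -6 + (-2 + O)² (k(O) = -6 + (O - 2)² = -6 + (-2 + O)²)
L(p) = 28*p (L(p) = 14*(2*p) = 28*p)
1/((G(-109) - (90 + k(6)*105)) + 1/L(133)) = 1/((-187 - (90 + (-6 + (-2 + 6)²)*105)) + 1/(28*133)) = 1/((-187 - (90 + (-6 + 4²)*105)) + 1/3724) = 1/((-187 - (90 + (-6 + 16)*105)) + 1/3724) = 1/((-187 - (90 + 10*105)) + 1/3724) = 1/((-187 - (90 + 1050)) + 1/3724) = 1/((-187 - 1*1140) + 1/3724) = 1/((-187 - 1140) + 1/3724) = 1/(-1327 + 1/3724) = 1/(-4941747/3724) = -3724/4941747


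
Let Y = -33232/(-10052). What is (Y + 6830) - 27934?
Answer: -53026044/2513 ≈ -21101.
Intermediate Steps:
Y = 8308/2513 (Y = -33232*(-1/10052) = 8308/2513 ≈ 3.3060)
(Y + 6830) - 27934 = (8308/2513 + 6830) - 27934 = 17172098/2513 - 27934 = -53026044/2513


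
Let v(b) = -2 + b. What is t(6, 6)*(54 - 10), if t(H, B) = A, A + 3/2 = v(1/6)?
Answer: -440/3 ≈ -146.67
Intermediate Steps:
A = -10/3 (A = -3/2 + (-2 + 1/6) = -3/2 + (-2 + ⅙) = -3/2 - 11/6 = -10/3 ≈ -3.3333)
t(H, B) = -10/3
t(6, 6)*(54 - 10) = -10*(54 - 10)/3 = -10/3*44 = -440/3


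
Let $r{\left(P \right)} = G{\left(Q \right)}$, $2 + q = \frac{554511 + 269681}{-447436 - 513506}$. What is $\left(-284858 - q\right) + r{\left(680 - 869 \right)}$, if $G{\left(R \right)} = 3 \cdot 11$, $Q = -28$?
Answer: $- \frac{136848779537}{480471} \approx -2.8482 \cdot 10^{5}$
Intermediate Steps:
$G{\left(R \right)} = 33$
$q = - \frac{1373038}{480471}$ ($q = -2 + \frac{554511 + 269681}{-447436 - 513506} = -2 + \frac{824192}{-960942} = -2 + 824192 \left(- \frac{1}{960942}\right) = -2 - \frac{412096}{480471} = - \frac{1373038}{480471} \approx -2.8577$)
$r{\left(P \right)} = 33$
$\left(-284858 - q\right) + r{\left(680 - 869 \right)} = \left(-284858 - - \frac{1373038}{480471}\right) + 33 = \left(-284858 + \frac{1373038}{480471}\right) + 33 = - \frac{136864635080}{480471} + 33 = - \frac{136848779537}{480471}$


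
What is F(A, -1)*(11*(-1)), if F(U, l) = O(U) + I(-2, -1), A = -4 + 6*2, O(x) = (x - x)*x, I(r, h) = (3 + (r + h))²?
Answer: 0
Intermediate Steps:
I(r, h) = (3 + h + r)² (I(r, h) = (3 + (h + r))² = (3 + h + r)²)
O(x) = 0 (O(x) = 0*x = 0)
A = 8 (A = -4 + 12 = 8)
F(U, l) = 0 (F(U, l) = 0 + (3 - 1 - 2)² = 0 + 0² = 0 + 0 = 0)
F(A, -1)*(11*(-1)) = 0*(11*(-1)) = 0*(-11) = 0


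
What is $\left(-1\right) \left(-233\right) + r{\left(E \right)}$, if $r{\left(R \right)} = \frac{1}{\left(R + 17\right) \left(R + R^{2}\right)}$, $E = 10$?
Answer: $\frac{692011}{2970} \approx 233.0$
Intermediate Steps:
$r{\left(R \right)} = \frac{1}{\left(17 + R\right) \left(R + R^{2}\right)}$
$\left(-1\right) \left(-233\right) + r{\left(E \right)} = \left(-1\right) \left(-233\right) + \frac{1}{10 \left(17 + 10^{2} + 18 \cdot 10\right)} = 233 + \frac{1}{10 \left(17 + 100 + 180\right)} = 233 + \frac{1}{10 \cdot 297} = 233 + \frac{1}{10} \cdot \frac{1}{297} = 233 + \frac{1}{2970} = \frac{692011}{2970}$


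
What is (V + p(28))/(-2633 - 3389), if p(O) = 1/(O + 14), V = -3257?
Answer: 136793/252924 ≈ 0.54085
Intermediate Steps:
p(O) = 1/(14 + O)
(V + p(28))/(-2633 - 3389) = (-3257 + 1/(14 + 28))/(-2633 - 3389) = (-3257 + 1/42)/(-6022) = (-3257 + 1/42)*(-1/6022) = -136793/42*(-1/6022) = 136793/252924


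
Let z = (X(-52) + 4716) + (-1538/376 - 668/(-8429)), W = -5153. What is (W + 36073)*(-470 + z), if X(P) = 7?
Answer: 52047393579470/396163 ≈ 1.3138e+8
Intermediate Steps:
z = 7477955079/1584652 (z = (7 + 4716) + (-1538/376 - 668/(-8429)) = 4723 + (-1538*1/376 - 668*(-1/8429)) = 4723 + (-769/188 + 668/8429) = 4723 - 6356317/1584652 = 7477955079/1584652 ≈ 4719.0)
(W + 36073)*(-470 + z) = (-5153 + 36073)*(-470 + 7477955079/1584652) = 30920*(6733168639/1584652) = 52047393579470/396163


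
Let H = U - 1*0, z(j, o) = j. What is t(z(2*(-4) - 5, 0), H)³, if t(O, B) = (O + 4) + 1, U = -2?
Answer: -512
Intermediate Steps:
H = -2 (H = -2 - 1*0 = -2 + 0 = -2)
t(O, B) = 5 + O (t(O, B) = (4 + O) + 1 = 5 + O)
t(z(2*(-4) - 5, 0), H)³ = (5 + (2*(-4) - 5))³ = (5 + (-8 - 5))³ = (5 - 13)³ = (-8)³ = -512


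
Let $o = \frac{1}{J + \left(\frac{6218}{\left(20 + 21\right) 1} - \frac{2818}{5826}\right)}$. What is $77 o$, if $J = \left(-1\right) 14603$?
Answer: $- \frac{9196341}{1726024834} \approx -0.005328$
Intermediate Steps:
$J = -14603$
$o = - \frac{119433}{1726024834}$ ($o = \frac{1}{-14603 + \left(\frac{6218}{\left(20 + 21\right) 1} - \frac{2818}{5826}\right)} = \frac{1}{-14603 + \left(\frac{6218}{41 \cdot 1} - \frac{1409}{2913}\right)} = \frac{1}{-14603 - \left(\frac{1409}{2913} - \frac{6218}{41}\right)} = \frac{1}{-14603 + \left(6218 \cdot \frac{1}{41} - \frac{1409}{2913}\right)} = \frac{1}{-14603 + \left(\frac{6218}{41} - \frac{1409}{2913}\right)} = \frac{1}{-14603 + \frac{18055265}{119433}} = \frac{1}{- \frac{1726024834}{119433}} = - \frac{119433}{1726024834} \approx -6.9195 \cdot 10^{-5}$)
$77 o = 77 \left(- \frac{119433}{1726024834}\right) = - \frac{9196341}{1726024834}$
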